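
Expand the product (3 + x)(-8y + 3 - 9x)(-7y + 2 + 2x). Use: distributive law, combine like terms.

(3 + x)(-8y + 3 - 9x)(-7y + 2 + 2x)
= (-24y + 9 - 27x - 8xy + 3x - 9x²)(-7y + 2 + 2x)    [distributive law]
= (-24y + 9 - 24x - 8xy - 9x²)(-7y + 2 + 2x)    [combine like terms]
= 168y² - 48y - 48xy - 63y + 18 + 18x + 168xy - 48x - 48x² + 56xy² - 16xy - 16x²y + 63x²y - 18x² - 18x³    [distributive law]
= 168y² - 111y + 104xy + 18 - 30x - 66x² + 56xy² + 47x²y - 18x³    [combine like terms]

168y² - 111y + 104xy + 18 - 30x - 66x² + 56xy² + 47x²y - 18x³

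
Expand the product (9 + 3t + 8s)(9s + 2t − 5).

41s + 3t − 45 + 43st + 6t^2 + 72s^2

(9 + 3t + 8s)(9s + 2t − 5)
= 81s + 18t − 45 + 27st + 6t^2 − 15t + 72s^2 + 16st − 40s    [distributive law]
= 41s + 3t − 45 + 43st + 6t^2 + 72s^2    [combine like terms]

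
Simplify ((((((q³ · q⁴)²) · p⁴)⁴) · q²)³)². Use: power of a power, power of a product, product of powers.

p⁹⁶q³⁴⁸

((((((q³ · q⁴)²) · p⁴)⁴) · q²)³)²
= (((((q³ · q⁴)²) · p⁴)⁴) · q²)⁶    [power of a power]
= (((((q³ · q⁴)²) · p⁴)⁴)⁶) · ((q²)⁶)    [power of a product]
= ((((q³ · q⁴)²) · p⁴)²⁴) · ((q²)⁶)    [power of a power]
= ((((q³ · q⁴)²)²⁴) · ((p⁴)²⁴)) · ((q²)⁶)    [power of a product]
= (((q³ · q⁴)⁴⁸) · ((p⁴)²⁴)) · ((q²)⁶)    [power of a power]
= ((((q³)⁴⁸) · ((q⁴)⁴⁸)) · ((p⁴)²⁴)) · ((q²)⁶)    [power of a product]
= ((q¹⁴⁴ · ((q⁴)⁴⁸)) · ((p⁴)²⁴)) · ((q²)⁶)    [power of a power]
= ((q¹⁴⁴ · q¹⁹²) · ((p⁴)²⁴)) · ((q²)⁶)    [power of a power]
= (q³³⁶ · ((p⁴)²⁴)) · ((q²)⁶)    [product of powers]
= (q³³⁶ · p⁹⁶) · ((q²)⁶)    [power of a power]
= (q³³⁶ · p⁹⁶) · q¹²    [power of a power]
= p⁹⁶q³⁴⁸    [product of powers]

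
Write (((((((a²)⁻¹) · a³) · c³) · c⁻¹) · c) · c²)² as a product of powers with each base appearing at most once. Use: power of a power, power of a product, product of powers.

(((((((a²)⁻¹) · a³) · c³) · c⁻¹) · c) · c²)²
= (((((((a²)⁻¹) · a³) · c³) · c⁻¹) · c)²) · ((c²)²)    [power of a product]
= (((((((a²)⁻¹) · a³) · c³) · c⁻¹)²) · (c²)) · ((c²)²)    [power of a product]
= (((((((a²)⁻¹) · a³) · c³)²) · ((c⁻¹)²)) · (c²)) · ((c²)²)    [power of a product]
= (((((((a²)⁻¹) · a³)²) · ((c³)²)) · ((c⁻¹)²)) · (c²)) · ((c²)²)    [power of a product]
= (((((((a²)⁻¹)²) · ((a³)²)) · ((c³)²)) · ((c⁻¹)²)) · (c²)) · ((c²)²)    [power of a product]
= ((((((a²)⁻²) · ((a³)²)) · ((c³)²)) · ((c⁻¹)²)) · (c²)) · ((c²)²)    [power of a power]
= ((((a⁻⁴ · ((a³)²)) · ((c³)²)) · ((c⁻¹)²)) · (c²)) · ((c²)²)    [power of a power]
= ((((a⁻⁴ · a⁶) · ((c³)²)) · ((c⁻¹)²)) · (c²)) · ((c²)²)    [power of a power]
= (((a² · ((c³)²)) · ((c⁻¹)²)) · (c²)) · ((c²)²)    [product of powers]
= (((a² · c⁶) · ((c⁻¹)²)) · (c²)) · ((c²)²)    [power of a power]
= (((a² · c⁶) · c⁻²) · (c²)) · ((c²)²)    [power of a power]
= (((a² · c⁶) · c⁻²) · c²) · c⁴    [power of a power]
= a²c¹⁰    [product of powers]

a²c¹⁰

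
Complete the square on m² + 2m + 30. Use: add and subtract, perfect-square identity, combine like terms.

(m + 1)² + 29

m² + 2m + 30
= m² + 2m + 1 - 1 + 30    [add and subtract 1]
= (m + 1)² - 1 + 30    [perfect-square identity]
= (m + 1)² + 29    [combine constants]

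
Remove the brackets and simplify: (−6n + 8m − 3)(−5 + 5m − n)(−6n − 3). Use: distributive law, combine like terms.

(−6n + 8m − 3)(−5 + 5m − n)(−6n − 3)
= (30n − 30mn + 6n^2 − 40m + 40m^2 − 8mn + 15 − 15m + 3n)(−6n − 3)    [distributive law]
= (33n − 38mn + 6n^2 − 55m + 40m^2 + 15)(−6n − 3)    [combine like terms]
= −198n^2 − 99n + 228mn^2 + 114mn − 36n^3 − 18n^2 + 330mn + 165m − 240m^2n − 120m^2 − 90n − 45    [distributive law]
= −216n^2 − 189n + 228mn^2 + 444mn − 36n^3 + 165m − 240m^2n − 120m^2 − 45    [combine like terms]

−216n^2 − 189n + 228mn^2 + 444mn − 36n^3 + 165m − 240m^2n − 120m^2 − 45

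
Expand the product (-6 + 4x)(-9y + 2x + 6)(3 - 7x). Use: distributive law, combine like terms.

(-6 + 4x)(-9y + 2x + 6)(3 - 7x)
= (54y - 12x - 36 - 36xy + 8x^2 + 24x)(3 - 7x)    [distributive law]
= (54y + 12x - 36 - 36xy + 8x^2)(3 - 7x)    [combine like terms]
= 162y - 378xy + 36x - 84x^2 - 108 + 252x - 108xy + 252x^2y + 24x^2 - 56x^3    [distributive law]
= 162y - 486xy + 288x - 60x^2 - 108 + 252x^2y - 56x^3    [combine like terms]

162y - 486xy + 288x - 60x^2 - 108 + 252x^2y - 56x^3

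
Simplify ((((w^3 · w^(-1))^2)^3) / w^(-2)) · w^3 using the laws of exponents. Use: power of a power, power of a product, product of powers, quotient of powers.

w^17

((((w^3 · w^(-1))^2)^3) / w^(-2)) · w^3
= (((w^3 · w^(-1))^6) / w^(-2)) · w^3    [power of a power]
= ((((w^3)^6) · ((w^(-1))^6)) / w^(-2)) · w^3    [power of a product]
= ((w^18 · ((w^(-1))^6)) / w^(-2)) · w^3    [power of a power]
= ((w^18 · w^(-6)) / w^(-2)) · w^3    [power of a power]
= (w^12 / w^(-2)) · w^3    [product of powers]
= w^14 · w^3    [quotient of powers]
= w^17    [product of powers]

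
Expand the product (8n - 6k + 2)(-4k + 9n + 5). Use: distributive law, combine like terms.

(8n - 6k + 2)(-4k + 9n + 5)
= -32kn + 72n^2 + 40n + 24k^2 - 54kn - 30k - 8k + 18n + 10    [distributive law]
= -86kn + 72n^2 + 58n + 24k^2 - 38k + 10    [combine like terms]

-86kn + 72n^2 + 58n + 24k^2 - 38k + 10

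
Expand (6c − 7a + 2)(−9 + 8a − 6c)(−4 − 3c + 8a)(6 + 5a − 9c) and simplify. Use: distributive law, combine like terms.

1260c − 1020ac − 810c² + 8487ac² − 2430c³ − 8001a²c − 10782a²c² + 5562ac³ + 8472a³c − 972c⁴ − 2400a + 2836a² + 1592a³ − 2240a⁴ + 432

(6c − 7a + 2)(−9 + 8a − 6c)(−4 − 3c + 8a)(6 + 5a − 9c)
= (−54c + 48ac − 36c² + 63a − 56a² + 42ac − 18 + 16a − 12c)(−4 − 3c + 8a)(6 + 5a − 9c)    [distributive law]
= (−66c + 90ac − 36c² + 79a − 56a² − 18)(−4 − 3c + 8a)(6 + 5a − 9c)    [combine like terms]
= (264c + 198c² − 528ac − 360ac − 270ac² + 720a²c + 144c² + 108c³ − 288ac² − 316a − 237ac + 632a² + 224a² + 168a²c − 448a³ + 72 + 54c − 144a)(6 + 5a − 9c)    [distributive law]
= (318c + 342c² − 1125ac − 558ac² + 888a²c + 108c³ − 460a + 856a² − 448a³ + 72)(6 + 5a − 9c)    [combine like terms]
= 1908c + 1590ac − 2862c² + 2052c² + 1710ac² − 3078c³ − 6750ac − 5625a²c + 10125ac² − 3348ac² − 2790a²c² + 5022ac³ + 5328a²c + 4440a³c − 7992a²c² + 648c³ + 540ac³ − 972c⁴ − 2760a − 2300a² + 4140ac + 5136a² + 4280a³ − 7704a²c − 2688a³ − 2240a⁴ + 4032a³c + 432 + 360a − 648c    [distributive law]
= 1260c − 1020ac − 810c² + 8487ac² − 2430c³ − 8001a²c − 10782a²c² + 5562ac³ + 8472a³c − 972c⁴ − 2400a + 2836a² + 1592a³ − 2240a⁴ + 432    [combine like terms]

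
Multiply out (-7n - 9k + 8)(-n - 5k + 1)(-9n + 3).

(-7n - 9k + 8)(-n - 5k + 1)(-9n + 3)
= (7n^2 + 35kn - 7n + 9kn + 45k^2 - 9k - 8n - 40k + 8)(-9n + 3)    [distributive law]
= (7n^2 + 44kn - 15n + 45k^2 - 49k + 8)(-9n + 3)    [combine like terms]
= -63n^3 + 21n^2 - 396kn^2 + 132kn + 135n^2 - 45n - 405k^2n + 135k^2 + 441kn - 147k - 72n + 24    [distributive law]
= -63n^3 + 156n^2 - 396kn^2 + 573kn - 117n - 405k^2n + 135k^2 - 147k + 24    [combine like terms]

-63n^3 + 156n^2 - 396kn^2 + 573kn - 117n - 405k^2n + 135k^2 - 147k + 24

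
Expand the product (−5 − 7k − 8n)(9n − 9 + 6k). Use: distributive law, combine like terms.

27n + 45 + 33k − 111kn − 42k^2 − 72n^2

(−5 − 7k − 8n)(9n − 9 + 6k)
= −45n + 45 − 30k − 63kn + 63k − 42k^2 − 72n^2 + 72n − 48kn    [distributive law]
= 27n + 45 + 33k − 111kn − 42k^2 − 72n^2    [combine like terms]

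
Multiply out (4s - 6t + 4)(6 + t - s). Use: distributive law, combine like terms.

20s + 10st - 4s² - 32t - 6t² + 24

(4s - 6t + 4)(6 + t - s)
= 24s + 4st - 4s² - 36t - 6t² + 6st + 24 + 4t - 4s    [distributive law]
= 20s + 10st - 4s² - 32t - 6t² + 24    [combine like terms]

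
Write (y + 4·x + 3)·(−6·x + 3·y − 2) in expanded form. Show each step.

6·x·y + 3·y² + 7·y − 24·x² − 26·x − 6

(y + 4·x + 3)·(−6·x + 3·y − 2)
= −6·x·y + 3·y² − 2·y − 24·x² + 12·x·y − 8·x − 18·x + 9·y − 6    [distributive law]
= 6·x·y + 3·y² + 7·y − 24·x² − 26·x − 6    [combine like terms]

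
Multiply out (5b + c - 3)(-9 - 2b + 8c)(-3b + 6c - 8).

(5b + c - 3)(-9 - 2b + 8c)(-3b + 6c - 8)
= (-45b - 10b^2 + 40bc - 9c - 2bc + 8c^2 + 27 + 6b - 24c)(-3b + 6c - 8)    [distributive law]
= (-39b - 10b^2 + 38bc - 33c + 8c^2 + 27)(-3b + 6c - 8)    [combine like terms]
= 117b^2 - 234bc + 312b + 30b^3 - 60b^2c + 80b^2 - 114b^2c + 228bc^2 - 304bc + 99bc - 198c^2 + 264c - 24bc^2 + 48c^3 - 64c^2 - 81b + 162c - 216    [distributive law]
= 197b^2 - 439bc + 231b + 30b^3 - 174b^2c + 204bc^2 - 262c^2 + 426c + 48c^3 - 216    [combine like terms]

197b^2 - 439bc + 231b + 30b^3 - 174b^2c + 204bc^2 - 262c^2 + 426c + 48c^3 - 216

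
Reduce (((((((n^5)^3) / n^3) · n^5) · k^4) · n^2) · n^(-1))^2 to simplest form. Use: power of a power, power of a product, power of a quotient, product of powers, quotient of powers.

(((((((n^5)^3) / n^3) · n^5) · k^4) · n^2) · n^(-1))^2
= (((((((n^5)^3) / n^3) · n^5) · k^4) · n^2)^2) · ((n^(-1))^2)    [power of a product]
= (((((((n^5)^3) / n^3) · n^5) · k^4)^2) · ((n^2)^2)) · ((n^(-1))^2)    [power of a product]
= (((((((n^5)^3) / n^3) · n^5)^2) · ((k^4)^2)) · ((n^2)^2)) · ((n^(-1))^2)    [power of a product]
= (((((((n^5)^3) / n^3)^2) · ((n^5)^2)) · ((k^4)^2)) · ((n^2)^2)) · ((n^(-1))^2)    [power of a product]
= (((((((n^5)^3)^2) / ((n^3)^2)) · ((n^5)^2)) · ((k^4)^2)) · ((n^2)^2)) · ((n^(-1))^2)    [power of a quotient]
= ((((((n^5)^6) / ((n^3)^2)) · ((n^5)^2)) · ((k^4)^2)) · ((n^2)^2)) · ((n^(-1))^2)    [power of a power]
= ((((n^30 / ((n^3)^2)) · ((n^5)^2)) · ((k^4)^2)) · ((n^2)^2)) · ((n^(-1))^2)    [power of a power]
= ((((n^30 / n^6) · ((n^5)^2)) · ((k^4)^2)) · ((n^2)^2)) · ((n^(-1))^2)    [power of a power]
= (((n^24 · ((n^5)^2)) · ((k^4)^2)) · ((n^2)^2)) · ((n^(-1))^2)    [quotient of powers]
= (((n^24 · n^10) · ((k^4)^2)) · ((n^2)^2)) · ((n^(-1))^2)    [power of a power]
= ((n^34 · ((k^4)^2)) · ((n^2)^2)) · ((n^(-1))^2)    [product of powers]
= ((n^34 · k^8) · ((n^2)^2)) · ((n^(-1))^2)    [power of a power]
= ((n^34 · k^8) · n^4) · ((n^(-1))^2)    [power of a power]
= ((n^34 · k^8) · n^4) · n^(-2)    [power of a power]
= k^8·n^36    [product of powers]

k^8·n^36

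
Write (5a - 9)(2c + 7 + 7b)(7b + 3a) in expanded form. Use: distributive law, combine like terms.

70abc + 30a^2c + 56ab + 105a^2 + 245ab^2 + 105a^2b - 126bc - 54ac - 441b - 189a - 441b^2

(5a - 9)(2c + 7 + 7b)(7b + 3a)
= (10ac + 35a + 35ab - 18c - 63 - 63b)(7b + 3a)    [distributive law]
= 70abc + 30a^2c + 245ab + 105a^2 + 245ab^2 + 105a^2b - 126bc - 54ac - 441b - 189a - 441b^2 - 189ab    [distributive law]
= 70abc + 30a^2c + 56ab + 105a^2 + 245ab^2 + 105a^2b - 126bc - 54ac - 441b - 189a - 441b^2    [combine like terms]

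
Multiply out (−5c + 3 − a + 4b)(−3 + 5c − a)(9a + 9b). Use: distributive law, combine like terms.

270ac + 270bc − 225ac² − 225bc² − 81a − 81b + 9a³ − 27a²b − 108ab − 108b² + 180abc + 180b²c − 36ab²

(−5c + 3 − a + 4b)(−3 + 5c − a)(9a + 9b)
= (15c − 25c² + 5ac − 9 + 15c − 3a + 3a − 5ac + a² − 12b + 20bc − 4ab)(9a + 9b)    [distributive law]
= (30c − 25c² − 9 + a² − 12b + 20bc − 4ab)(9a + 9b)    [combine like terms]
= 270ac + 270bc − 225ac² − 225bc² − 81a − 81b + 9a³ + 9a²b − 108ab − 108b² + 180abc + 180b²c − 36a²b − 36ab²    [distributive law]
= 270ac + 270bc − 225ac² − 225bc² − 81a − 81b + 9a³ − 27a²b − 108ab − 108b² + 180abc + 180b²c − 36ab²    [combine like terms]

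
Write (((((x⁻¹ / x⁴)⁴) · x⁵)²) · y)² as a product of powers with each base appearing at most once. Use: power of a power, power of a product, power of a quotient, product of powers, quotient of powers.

(((((x⁻¹ / x⁴)⁴) · x⁵)²) · y)²
= (((((x⁻¹ / x⁴)⁴) · x⁵)²)²) · (y²)    [power of a product]
= ((((x⁻¹ / x⁴)⁴) · x⁵)⁴) · (y²)    [power of a power]
= ((((x⁻¹ / x⁴)⁴)⁴) · ((x⁵)⁴)) · (y²)    [power of a product]
= (((x⁻¹ / x⁴)¹⁶) · ((x⁵)⁴)) · (y²)    [power of a power]
= ((((x⁻¹)¹⁶) / ((x⁴)¹⁶)) · ((x⁵)⁴)) · (y²)    [power of a quotient]
= ((x⁻¹⁶ / ((x⁴)¹⁶)) · ((x⁵)⁴)) · (y²)    [power of a power]
= ((x⁻¹⁶ / x⁶⁴) · ((x⁵)⁴)) · (y²)    [power of a power]
= (x⁻⁸⁰ · ((x⁵)⁴)) · (y²)    [quotient of powers]
= (x⁻⁸⁰ · x²⁰) · (y²)    [power of a power]
= x⁻⁶⁰ · (y²)    [product of powers]
= x⁻⁶⁰y²    [rearrange]

x⁻⁶⁰y²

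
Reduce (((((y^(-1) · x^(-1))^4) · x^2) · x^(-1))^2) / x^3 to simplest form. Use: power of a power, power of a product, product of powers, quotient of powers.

(((((y^(-1) · x^(-1))^4) · x^2) · x^(-1))^2) / x^3
= (((((y^(-1) · x^(-1))^4) · x^2)^2) · ((x^(-1))^2)) / x^3    [power of a product]
= (((((y^(-1) · x^(-1))^4)^2) · ((x^2)^2)) · ((x^(-1))^2)) / x^3    [power of a product]
= ((((y^(-1) · x^(-1))^8) · ((x^2)^2)) · ((x^(-1))^2)) / x^3    [power of a power]
= (((((y^(-1))^8) · ((x^(-1))^8)) · ((x^2)^2)) · ((x^(-1))^2)) / x^3    [power of a product]
= (((y^(-8) · ((x^(-1))^8)) · ((x^2)^2)) · ((x^(-1))^2)) / x^3    [power of a power]
= (((y^(-8) · x^(-8)) · ((x^2)^2)) · ((x^(-1))^2)) / x^3    [power of a power]
= (((y^(-8) · x^(-8)) · x^4) · ((x^(-1))^2)) / x^3    [power of a power]
= (((y^(-8) · x^(-8)) · x^4) · x^(-2)) / x^3    [power of a power]
= x^(-9)y^(-8)    [quotient of powers; product of powers]

x^(-9)y^(-8)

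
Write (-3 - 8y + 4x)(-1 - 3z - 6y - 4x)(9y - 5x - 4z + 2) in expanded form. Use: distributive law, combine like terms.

(-3 - 8y + 4x)(-1 - 3z - 6y - 4x)(9y - 5x - 4z + 2)
= (3 + 9z + 18y + 12x + 8y + 24yz + 48y² + 32xy - 4x - 12xz - 24xy - 16x²)(9y - 5x - 4z + 2)    [distributive law]
= (3 + 9z + 26y + 8x + 24yz + 48y² + 8xy - 12xz - 16x²)(9y - 5x - 4z + 2)    [combine like terms]
= 27y - 15x - 12z + 6 + 81yz - 45xz - 36z² + 18z + 234y² - 130xy - 104yz + 52y + 72xy - 40x² - 32xz + 16x + 216y²z - 120xyz - 96yz² + 48yz + 432y³ - 240xy² - 192y²z + 96y² + 72xy² - 40x²y - 32xyz + 16xy - 108xyz + 60x²z + 48xz² - 24xz - 144x²y + 80x³ + 64x²z - 32x²    [distributive law]
= 79y + x + 6z + 6 + 25yz - 101xz - 36z² + 330y² - 42xy - 72x² + 24y²z - 260xyz - 96yz² + 432y³ - 168xy² - 184x²y + 124x²z + 48xz² + 80x³    [combine like terms]

79y + x + 6z + 6 + 25yz - 101xz - 36z² + 330y² - 42xy - 72x² + 24y²z - 260xyz - 96yz² + 432y³ - 168xy² - 184x²y + 124x²z + 48xz² + 80x³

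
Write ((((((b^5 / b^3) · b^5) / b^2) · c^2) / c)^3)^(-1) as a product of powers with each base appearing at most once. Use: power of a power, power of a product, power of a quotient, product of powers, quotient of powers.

b^(-15)·c^(-3)

((((((b^5 / b^3) · b^5) / b^2) · c^2) / c)^3)^(-1)
= (((((b^5 / b^3) · b^5) / b^2) · c^2) / c)^(-3)    [power of a power]
= (((((b^5 / b^3) · b^5) / b^2) · c^2)^(-3)) / (c^(-3))    [power of a quotient]
= (((((b^5 / b^3) · b^5) / b^2)^(-3)) · ((c^2)^(-3))) / (c^(-3))    [power of a product]
= (((((b^5 / b^3) · b^5)^(-3)) / ((b^2)^(-3))) · ((c^2)^(-3))) / (c^(-3))    [power of a quotient]
= (((((b^5 / b^3)^(-3)) · ((b^5)^(-3))) / ((b^2)^(-3))) · ((c^2)^(-3))) / (c^(-3))    [power of a product]
= ((((((b^5)^(-3)) / ((b^3)^(-3))) · ((b^5)^(-3))) / ((b^2)^(-3))) · ((c^2)^(-3))) / (c^(-3))    [power of a quotient]
= ((((b^(-15) / ((b^3)^(-3))) · ((b^5)^(-3))) / ((b^2)^(-3))) · ((c^2)^(-3))) / (c^(-3))    [power of a power]
= ((((b^(-15) / b^(-9)) · ((b^5)^(-3))) / ((b^2)^(-3))) · ((c^2)^(-3))) / (c^(-3))    [power of a power]
= (((b^(-6) · ((b^5)^(-3))) / ((b^2)^(-3))) · ((c^2)^(-3))) / (c^(-3))    [quotient of powers]
= (((b^(-6) · b^(-15)) / ((b^2)^(-3))) · ((c^2)^(-3))) / (c^(-3))    [power of a power]
= ((b^(-21) / ((b^2)^(-3))) · ((c^2)^(-3))) / (c^(-3))    [product of powers]
= ((b^(-21) / b^(-6)) · ((c^2)^(-3))) / (c^(-3))    [power of a power]
= (b^(-15) · ((c^2)^(-3))) / (c^(-3))    [quotient of powers]
= (b^(-15) · c^(-6)) / (c^(-3))    [power of a power]
= b^(-15)·c^(-3)    [quotient of powers]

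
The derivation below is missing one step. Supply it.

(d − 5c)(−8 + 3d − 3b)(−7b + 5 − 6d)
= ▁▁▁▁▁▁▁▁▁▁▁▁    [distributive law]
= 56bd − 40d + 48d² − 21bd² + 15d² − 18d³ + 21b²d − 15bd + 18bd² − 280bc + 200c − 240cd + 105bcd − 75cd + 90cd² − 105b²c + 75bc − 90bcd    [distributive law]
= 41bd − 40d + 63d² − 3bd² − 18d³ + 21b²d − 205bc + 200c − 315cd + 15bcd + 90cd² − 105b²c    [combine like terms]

Applying distributive law to the line above:

(−8d + 3d² − 3bd + 40c − 15cd + 15bc)(−7b + 5 − 6d)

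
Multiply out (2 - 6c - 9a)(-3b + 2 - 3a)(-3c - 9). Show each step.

(2 - 6c - 9a)(-3b + 2 - 3a)(-3c - 9)
= (-6b + 4 - 6a + 18bc - 12c + 18ac + 27ab - 18a + 27a^2)(-3c - 9)    [distributive law]
= (-6b + 4 - 24a + 18bc - 12c + 18ac + 27ab + 27a^2)(-3c - 9)    [combine like terms]
= 18bc + 54b - 12c - 36 + 72ac + 216a - 54bc^2 - 162bc + 36c^2 + 108c - 54ac^2 - 162ac - 81abc - 243ab - 81a^2c - 243a^2    [distributive law]
= -144bc + 54b + 96c - 36 - 90ac + 216a - 54bc^2 + 36c^2 - 54ac^2 - 81abc - 243ab - 81a^2c - 243a^2    [combine like terms]

-144bc + 54b + 96c - 36 - 90ac + 216a - 54bc^2 + 36c^2 - 54ac^2 - 81abc - 243ab - 81a^2c - 243a^2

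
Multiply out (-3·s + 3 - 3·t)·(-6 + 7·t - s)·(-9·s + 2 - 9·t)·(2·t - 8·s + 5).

4593·s^2·t + 897·s^3 - 2181·s^2 - 4146·s·t + 1248·s + 3855·s·t^2 - 2538·s^2·t^2 - 1134·s^3·t - 810·s·t^3 + 216·s^4 + 1128·t - 180 - 1485·t^2 + 159·t^3 + 378·t^4

(-3·s + 3 - 3·t)·(-6 + 7·t - s)·(-9·s + 2 - 9·t)·(2·t - 8·s + 5)
= (18·s - 21·s·t + 3·s^2 - 18 + 21·t - 3·s + 18·t - 21·t^2 + 3·s·t)·(-9·s + 2 - 9·t)·(2·t - 8·s + 5)    [distributive law]
= (15·s - 18·s·t + 3·s^2 - 18 + 39·t - 21·t^2)·(-9·s + 2 - 9·t)·(2·t - 8·s + 5)    [combine like terms]
= (-135·s^2 + 30·s - 135·s·t + 162·s^2·t - 36·s·t + 162·s·t^2 - 27·s^3 + 6·s^2 - 27·s^2·t + 162·s - 36 + 162·t - 351·s·t + 78·t - 351·t^2 + 189·s·t^2 - 42·t^2 + 189·t^3)·(2·t - 8·s + 5)    [distributive law]
= (-129·s^2 + 192·s - 522·s·t + 135·s^2·t + 351·s·t^2 - 27·s^3 - 36 + 240·t - 393·t^2 + 189·t^3)·(2·t - 8·s + 5)    [combine like terms]
= -258·s^2·t + 1032·s^3 - 645·s^2 + 384·s·t - 1536·s^2 + 960·s - 1044·s·t^2 + 4176·s^2·t - 2610·s·t + 270·s^2·t^2 - 1080·s^3·t + 675·s^2·t + 702·s·t^3 - 2808·s^2·t^2 + 1755·s·t^2 - 54·s^3·t + 216·s^4 - 135·s^3 - 72·t + 288·s - 180 + 480·t^2 - 1920·s·t + 1200·t - 786·t^3 + 3144·s·t^2 - 1965·t^2 + 378·t^4 - 1512·s·t^3 + 945·t^3    [distributive law]
= 4593·s^2·t + 897·s^3 - 2181·s^2 - 4146·s·t + 1248·s + 3855·s·t^2 - 2538·s^2·t^2 - 1134·s^3·t - 810·s·t^3 + 216·s^4 + 1128·t - 180 - 1485·t^2 + 159·t^3 + 378·t^4    [combine like terms]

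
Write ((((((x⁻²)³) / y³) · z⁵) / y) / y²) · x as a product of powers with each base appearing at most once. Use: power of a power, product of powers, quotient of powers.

((((((x⁻²)³) / y³) · z⁵) / y) / y²) · x
= ((((x⁻⁶ / y³) · z⁵) / y) / y²) · x    [power of a power]
= x⁻⁵y⁻⁶z⁵    [quotient of powers; product of powers]

x⁻⁵y⁻⁶z⁵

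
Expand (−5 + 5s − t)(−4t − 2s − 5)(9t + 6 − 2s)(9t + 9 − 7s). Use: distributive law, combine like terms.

(−5 + 5s − t)(−4t − 2s − 5)(9t + 6 − 2s)(9t + 9 − 7s)
= (20t + 10s + 25 − 20st − 10s^2 − 25s + 4t^2 + 2st + 5t)(9t + 6 − 2s)(9t + 9 − 7s)    [distributive law]
= (25t − 15s + 25 − 18st − 10s^2 + 4t^2)(9t + 6 − 2s)(9t + 9 − 7s)    [combine like terms]
= (225t^2 + 150t − 50st − 135st − 90s + 30s^2 + 225t + 150 − 50s − 162st^2 − 108st + 36s^2t − 90s^2t − 60s^2 + 20s^3 + 36t^3 + 24t^2 − 8st^2)(9t + 9 − 7s)    [distributive law]
= (249t^2 + 375t − 293st − 140s − 30s^2 + 150 − 170st^2 − 54s^2t + 20s^3 + 36t^3)(9t + 9 − 7s)    [combine like terms]
= 2241t^3 + 2241t^2 − 1743st^2 + 3375t^2 + 3375t − 2625st − 2637st^2 − 2637st + 2051s^2t − 1260st − 1260s + 980s^2 − 270s^2t − 270s^2 + 210s^3 + 1350t + 1350 − 1050s − 1530st^3 − 1530st^2 + 1190s^2t^2 − 486s^2t^2 − 486s^2t + 378s^3t + 180s^3t + 180s^3 − 140s^4 + 324t^4 + 324t^3 − 252st^3    [distributive law]
= 2565t^3 + 5616t^2 − 5910st^2 + 4725t − 6522st + 1295s^2t − 2310s + 710s^2 + 390s^3 + 1350 − 1782st^3 + 704s^2t^2 + 558s^3t − 140s^4 + 324t^4    [combine like terms]

2565t^3 + 5616t^2 − 5910st^2 + 4725t − 6522st + 1295s^2t − 2310s + 710s^2 + 390s^3 + 1350 − 1782st^3 + 704s^2t^2 + 558s^3t − 140s^4 + 324t^4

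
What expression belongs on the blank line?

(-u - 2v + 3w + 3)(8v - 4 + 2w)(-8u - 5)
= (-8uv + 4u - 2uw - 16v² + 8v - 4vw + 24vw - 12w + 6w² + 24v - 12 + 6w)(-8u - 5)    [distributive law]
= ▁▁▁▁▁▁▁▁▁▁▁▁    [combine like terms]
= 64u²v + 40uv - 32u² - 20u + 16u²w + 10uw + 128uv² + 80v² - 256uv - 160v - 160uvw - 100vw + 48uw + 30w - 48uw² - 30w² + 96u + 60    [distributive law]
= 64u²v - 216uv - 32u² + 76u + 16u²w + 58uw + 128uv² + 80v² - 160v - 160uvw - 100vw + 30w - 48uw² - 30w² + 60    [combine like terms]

After combine like terms, the bracketed line is:

(-8uv + 4u - 2uw - 16v² + 32v + 20vw - 6w + 6w² - 12)(-8u - 5)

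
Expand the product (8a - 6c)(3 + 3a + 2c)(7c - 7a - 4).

302ac - 264a^2 - 96a + 182a^2c - 168a^3 + 70ac^2 - 78c^2 + 72c - 84c^3

(8a - 6c)(3 + 3a + 2c)(7c - 7a - 4)
= (24a + 24a^2 + 16ac - 18c - 18ac - 12c^2)(7c - 7a - 4)    [distributive law]
= (24a + 24a^2 - 2ac - 18c - 12c^2)(7c - 7a - 4)    [combine like terms]
= 168ac - 168a^2 - 96a + 168a^2c - 168a^3 - 96a^2 - 14ac^2 + 14a^2c + 8ac - 126c^2 + 126ac + 72c - 84c^3 + 84ac^2 + 48c^2    [distributive law]
= 302ac - 264a^2 - 96a + 182a^2c - 168a^3 + 70ac^2 - 78c^2 + 72c - 84c^3    [combine like terms]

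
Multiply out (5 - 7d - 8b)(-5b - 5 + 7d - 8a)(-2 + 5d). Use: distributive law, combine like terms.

-30b + 117bd + 50 - 265d + 448d² + 80a - 312ad - 105bd² - 245d³ + 280ad² - 80b² + 200b²d - 128ab + 320abd

(5 - 7d - 8b)(-5b - 5 + 7d - 8a)(-2 + 5d)
= (-25b - 25 + 35d - 40a + 35bd + 35d - 49d² + 56ad + 40b² + 40b - 56bd + 64ab)(-2 + 5d)    [distributive law]
= (15b - 25 + 70d - 40a - 21bd - 49d² + 56ad + 40b² + 64ab)(-2 + 5d)    [combine like terms]
= -30b + 75bd + 50 - 125d - 140d + 350d² + 80a - 200ad + 42bd - 105bd² + 98d² - 245d³ - 112ad + 280ad² - 80b² + 200b²d - 128ab + 320abd    [distributive law]
= -30b + 117bd + 50 - 265d + 448d² + 80a - 312ad - 105bd² - 245d³ + 280ad² - 80b² + 200b²d - 128ab + 320abd    [combine like terms]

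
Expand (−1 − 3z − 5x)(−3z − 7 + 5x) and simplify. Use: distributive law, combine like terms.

24z + 7 + 30x + 9z² − 25x²

(−1 − 3z − 5x)(−3z − 7 + 5x)
= 3z + 7 − 5x + 9z² + 21z − 15xz + 15xz + 35x − 25x²    [distributive law]
= 24z + 7 + 30x + 9z² − 25x²    [combine like terms]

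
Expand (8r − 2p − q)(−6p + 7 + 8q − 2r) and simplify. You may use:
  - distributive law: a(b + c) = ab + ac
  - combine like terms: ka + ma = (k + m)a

−44pr + 56r + 66qr − 16r^2 + 12p^2 − 14p − 10pq − 7q − 8q^2

(8r − 2p − q)(−6p + 7 + 8q − 2r)
= −48pr + 56r + 64qr − 16r^2 + 12p^2 − 14p − 16pq + 4pr + 6pq − 7q − 8q^2 + 2qr    [distributive law]
= −44pr + 56r + 66qr − 16r^2 + 12p^2 − 14p − 10pq − 7q − 8q^2    [combine like terms]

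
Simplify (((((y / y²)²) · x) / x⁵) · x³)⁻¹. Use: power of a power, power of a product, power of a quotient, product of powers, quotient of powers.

(((((y / y²)²) · x) / x⁵) · x³)⁻¹
= (((((y / y²)²) · x) / x⁵)⁻¹) · ((x³)⁻¹)    [power of a product]
= (((((y / y²)²) · x)⁻¹) / ((x⁵)⁻¹)) · ((x³)⁻¹)    [power of a quotient]
= (((((y / y²)²)⁻¹) · (x⁻¹)) / ((x⁵)⁻¹)) · ((x³)⁻¹)    [power of a product]
= ((((y / y²)⁻²) · (x⁻¹)) / ((x⁵)⁻¹)) · ((x³)⁻¹)    [power of a power]
= ((((y⁻²) / ((y²)⁻²)) · (x⁻¹)) / ((x⁵)⁻¹)) · ((x³)⁻¹)    [power of a quotient]
= (((y⁻² / y⁻⁴) · (x⁻¹)) / ((x⁵)⁻¹)) · ((x³)⁻¹)    [power of a power]
= ((y² · (x⁻¹)) / ((x⁵)⁻¹)) · ((x³)⁻¹)    [quotient of powers]
= ((y² · x⁻¹) / x⁻⁵) · ((x³)⁻¹)    [power of a power]
= ((y² · x⁻¹) / x⁻⁵) · x⁻³    [power of a power]
= xy²    [quotient of powers; product of powers]

xy²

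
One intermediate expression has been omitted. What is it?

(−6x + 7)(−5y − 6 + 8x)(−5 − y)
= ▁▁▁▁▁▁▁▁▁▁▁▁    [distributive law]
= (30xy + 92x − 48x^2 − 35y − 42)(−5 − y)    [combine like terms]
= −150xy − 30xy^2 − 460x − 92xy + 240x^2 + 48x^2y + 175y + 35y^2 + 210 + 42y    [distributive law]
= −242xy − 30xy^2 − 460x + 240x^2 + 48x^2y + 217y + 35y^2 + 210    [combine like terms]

By distributive law:

(30xy + 36x − 48x^2 − 35y − 42 + 56x)(−5 − y)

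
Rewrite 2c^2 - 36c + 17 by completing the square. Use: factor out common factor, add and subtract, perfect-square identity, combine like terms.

2(c - 9)^2 - 145

2c^2 - 36c + 17
= 2(c^2 - 18c) + 17    [factor out 2 from the c-terms]
= 2(c^2 - 18c + 81 - 81) + 17    [add and subtract 81 inside the bracket]
= 2(c - 9)^2 - 162 + 17    [perfect-square identity]
= 2(c - 9)^2 - 145    [combine constants]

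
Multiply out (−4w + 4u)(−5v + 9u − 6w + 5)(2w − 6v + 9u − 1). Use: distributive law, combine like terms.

−104vw^2 − 120v^2w + 500uvw + 100vw + 96uw^2 − 468u^2w − 80uw + 48w^3 − 64w^2 + 20w + 120uv^2 − 396u^2v − 100uv + 324u^3 + 144u^2 − 20u

(−4w + 4u)(−5v + 9u − 6w + 5)(2w − 6v + 9u − 1)
= (20vw − 36uw + 24w^2 − 20w − 20uv + 36u^2 − 24uw + 20u)(2w − 6v + 9u − 1)    [distributive law]
= (20vw − 60uw + 24w^2 − 20w − 20uv + 36u^2 + 20u)(2w − 6v + 9u − 1)    [combine like terms]
= 40vw^2 − 120v^2w + 180uvw − 20vw − 120uw^2 + 360uvw − 540u^2w + 60uw + 48w^3 − 144vw^2 + 216uw^2 − 24w^2 − 40w^2 + 120vw − 180uw + 20w − 40uvw + 120uv^2 − 180u^2v + 20uv + 72u^2w − 216u^2v + 324u^3 − 36u^2 + 40uw − 120uv + 180u^2 − 20u    [distributive law]
= −104vw^2 − 120v^2w + 500uvw + 100vw + 96uw^2 − 468u^2w − 80uw + 48w^3 − 64w^2 + 20w + 120uv^2 − 396u^2v − 100uv + 324u^3 + 144u^2 − 20u    [combine like terms]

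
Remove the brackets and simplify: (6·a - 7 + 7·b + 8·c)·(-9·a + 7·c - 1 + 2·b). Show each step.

(6·a - 7 + 7·b + 8·c)·(-9·a + 7·c - 1 + 2·b)
= -54·a^2 + 42·a·c - 6·a + 12·a·b + 63·a - 49·c + 7 - 14·b - 63·a·b + 49·b·c - 7·b + 14·b^2 - 72·a·c + 56·c^2 - 8·c + 16·b·c    [distributive law]
= -54·a^2 - 30·a·c + 57·a - 51·a·b - 57·c + 7 - 21·b + 65·b·c + 14·b^2 + 56·c^2    [combine like terms]

-54·a^2 - 30·a·c + 57·a - 51·a·b - 57·c + 7 - 21·b + 65·b·c + 14·b^2 + 56·c^2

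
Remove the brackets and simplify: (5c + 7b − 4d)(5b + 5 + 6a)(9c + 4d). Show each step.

(5c + 7b − 4d)(5b + 5 + 6a)(9c + 4d)
= (25bc + 25c + 30ac + 35b^2 + 35b + 42ab − 20bd − 20d − 24ad)(9c + 4d)    [distributive law]
= 225bc^2 + 100bcd + 225c^2 + 100cd + 270ac^2 + 120acd + 315b^2c + 140b^2d + 315bc + 140bd + 378abc + 168abd − 180bcd − 80bd^2 − 180cd − 80d^2 − 216acd − 96ad^2    [distributive law]
= 225bc^2 − 80bcd + 225c^2 − 80cd + 270ac^2 − 96acd + 315b^2c + 140b^2d + 315bc + 140bd + 378abc + 168abd − 80bd^2 − 80d^2 − 96ad^2    [combine like terms]

225bc^2 − 80bcd + 225c^2 − 80cd + 270ac^2 − 96acd + 315b^2c + 140b^2d + 315bc + 140bd + 378abc + 168abd − 80bd^2 − 80d^2 − 96ad^2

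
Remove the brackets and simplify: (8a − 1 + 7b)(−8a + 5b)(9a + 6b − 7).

−576a³ − 528a²b + 520a² + 219ab² + 115ab − 56a − 275b² + 35b + 210b³

(8a − 1 + 7b)(−8a + 5b)(9a + 6b − 7)
= (−64a² + 40ab + 8a − 5b − 56ab + 35b²)(9a + 6b − 7)    [distributive law]
= (−64a² − 16ab + 8a − 5b + 35b²)(9a + 6b − 7)    [combine like terms]
= −576a³ − 384a²b + 448a² − 144a²b − 96ab² + 112ab + 72a² + 48ab − 56a − 45ab − 30b² + 35b + 315ab² + 210b³ − 245b²    [distributive law]
= −576a³ − 528a²b + 520a² + 219ab² + 115ab − 56a − 275b² + 35b + 210b³    [combine like terms]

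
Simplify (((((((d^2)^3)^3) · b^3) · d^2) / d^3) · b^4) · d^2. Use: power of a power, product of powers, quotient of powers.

(((((((d^2)^3)^3) · b^3) · d^2) / d^3) · b^4) · d^2
= ((((((d^2)^9) · b^3) · d^2) / d^3) · b^4) · d^2    [power of a power]
= ((((d^18 · b^3) · d^2) / d^3) · b^4) · d^2    [power of a power]
= b^7d^19    [quotient of powers; product of powers]

b^7d^19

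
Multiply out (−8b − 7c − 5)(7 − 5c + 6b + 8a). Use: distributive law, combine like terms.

−86b − 2bc − 48b^2 − 64ab − 24c + 35c^2 − 56ac − 35 − 40a

(−8b − 7c − 5)(7 − 5c + 6b + 8a)
= −56b + 40bc − 48b^2 − 64ab − 49c + 35c^2 − 42bc − 56ac − 35 + 25c − 30b − 40a    [distributive law]
= −86b − 2bc − 48b^2 − 64ab − 24c + 35c^2 − 56ac − 35 − 40a    [combine like terms]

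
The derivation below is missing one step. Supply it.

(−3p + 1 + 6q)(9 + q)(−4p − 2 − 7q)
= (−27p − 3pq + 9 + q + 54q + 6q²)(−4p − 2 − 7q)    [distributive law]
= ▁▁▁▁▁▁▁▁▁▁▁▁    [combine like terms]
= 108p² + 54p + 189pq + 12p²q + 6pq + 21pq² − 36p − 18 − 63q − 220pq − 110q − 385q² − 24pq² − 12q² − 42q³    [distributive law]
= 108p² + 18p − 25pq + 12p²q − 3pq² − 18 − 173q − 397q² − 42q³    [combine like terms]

Applying combine like terms to the line above:

(−27p − 3pq + 9 + 55q + 6q²)(−4p − 2 − 7q)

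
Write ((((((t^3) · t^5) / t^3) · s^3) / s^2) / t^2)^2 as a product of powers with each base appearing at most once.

((((((t^3) · t^5) / t^3) · s^3) / s^2) / t^2)^2
= ((((((t^3) · t^5) / t^3) · s^3) / s^2)^2) / ((t^2)^2)    [power of a quotient]
= ((((((t^3) · t^5) / t^3) · s^3)^2) / ((s^2)^2)) / ((t^2)^2)    [power of a quotient]
= ((((((t^3) · t^5) / t^3)^2) · ((s^3)^2)) / ((s^2)^2)) / ((t^2)^2)    [power of a product]
= ((((((t^3) · t^5)^2) / ((t^3)^2)) · ((s^3)^2)) / ((s^2)^2)) / ((t^2)^2)    [power of a quotient]
= ((((((t^3)^2) · ((t^5)^2)) / ((t^3)^2)) · ((s^3)^2)) / ((s^2)^2)) / ((t^2)^2)    [power of a product]
= (((((t^6) · ((t^5)^2)) / ((t^3)^2)) · ((s^3)^2)) / ((s^2)^2)) / ((t^2)^2)    [power of a power]
= ((((t^6 · t^10) / ((t^3)^2)) · ((s^3)^2)) / ((s^2)^2)) / ((t^2)^2)    [power of a power]
= (((t^16 / ((t^3)^2)) · ((s^3)^2)) / ((s^2)^2)) / ((t^2)^2)    [product of powers]
= (((t^16 / t^6) · ((s^3)^2)) / ((s^2)^2)) / ((t^2)^2)    [power of a power]
= ((t^10 · ((s^3)^2)) / ((s^2)^2)) / ((t^2)^2)    [quotient of powers]
= ((t^10 · s^6) / ((s^2)^2)) / ((t^2)^2)    [power of a power]
= ((t^10 · s^6) / s^4) / ((t^2)^2)    [power of a power]
= ((t^10 · s^6) / s^4) / t^4    [power of a power]
= s^2t^6    [quotient of powers]

s^2t^6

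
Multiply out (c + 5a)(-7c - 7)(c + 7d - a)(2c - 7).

(c + 5a)(-7c - 7)(c + 7d - a)(2c - 7)
= (-7c^2 - 7c - 35ac - 35a)(c + 7d - a)(2c - 7)    [distributive law]
= (-7c^3 - 49c^2d + 7ac^2 - 7c^2 - 49cd + 7ac - 35ac^2 - 245acd + 35a^2c - 35ac - 245ad + 35a^2)(2c - 7)    [distributive law]
= (-7c^3 - 49c^2d - 28ac^2 - 7c^2 - 49cd - 28ac - 245acd + 35a^2c - 245ad + 35a^2)(2c - 7)    [combine like terms]
= -14c^4 + 49c^3 - 98c^3d + 343c^2d - 56ac^3 + 196ac^2 - 14c^3 + 49c^2 - 98c^2d + 343cd - 56ac^2 + 196ac - 490ac^2d + 1715acd + 70a^2c^2 - 245a^2c - 490acd + 1715ad + 70a^2c - 245a^2    [distributive law]
= -14c^4 + 35c^3 - 98c^3d + 245c^2d - 56ac^3 + 140ac^2 + 49c^2 + 343cd + 196ac - 490ac^2d + 1225acd + 70a^2c^2 - 175a^2c + 1715ad - 245a^2    [combine like terms]

-14c^4 + 35c^3 - 98c^3d + 245c^2d - 56ac^3 + 140ac^2 + 49c^2 + 343cd + 196ac - 490ac^2d + 1225acd + 70a^2c^2 - 175a^2c + 1715ad - 245a^2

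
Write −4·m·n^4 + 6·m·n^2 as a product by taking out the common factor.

2·m·n^2(−2·n^2 + 3)

−4·m·n^4 + 6·m·n^2
= 2(−2·m·n^4 + 3·m·n^2)    [factor out 2]
= 2·m·n^2(−2·n^2 + 3)    [factor out m·n^2]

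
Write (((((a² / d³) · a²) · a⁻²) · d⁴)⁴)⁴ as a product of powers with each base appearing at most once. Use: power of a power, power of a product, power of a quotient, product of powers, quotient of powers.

(((((a² / d³) · a²) · a⁻²) · d⁴)⁴)⁴
= ((((a² / d³) · a²) · a⁻²) · d⁴)¹⁶    [power of a power]
= ((((a² / d³) · a²) · a⁻²)¹⁶) · ((d⁴)¹⁶)    [power of a product]
= ((((a² / d³) · a²)¹⁶) · ((a⁻²)¹⁶)) · ((d⁴)¹⁶)    [power of a product]
= ((((a² / d³)¹⁶) · ((a²)¹⁶)) · ((a⁻²)¹⁶)) · ((d⁴)¹⁶)    [power of a product]
= (((((a²)¹⁶) / ((d³)¹⁶)) · ((a²)¹⁶)) · ((a⁻²)¹⁶)) · ((d⁴)¹⁶)    [power of a quotient]
= (((a³² / ((d³)¹⁶)) · ((a²)¹⁶)) · ((a⁻²)¹⁶)) · ((d⁴)¹⁶)    [power of a power]
= (((a³² / d⁴⁸) · ((a²)¹⁶)) · ((a⁻²)¹⁶)) · ((d⁴)¹⁶)    [power of a power]
= (((a³² / d⁴⁸) · a³²) · ((a⁻²)¹⁶)) · ((d⁴)¹⁶)    [power of a power]
= (((a³² / d⁴⁸) · a³²) · a⁻³²) · ((d⁴)¹⁶)    [power of a power]
= (((a³² / d⁴⁸) · a³²) · a⁻³²) · d⁶⁴    [power of a power]
= a³²d¹⁶    [quotient of powers; product of powers]

a³²d¹⁶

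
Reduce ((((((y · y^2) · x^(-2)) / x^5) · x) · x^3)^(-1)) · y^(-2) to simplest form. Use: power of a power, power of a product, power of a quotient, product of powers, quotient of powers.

((((((y · y^2) · x^(-2)) / x^5) · x) · x^3)^(-1)) · y^(-2)
= ((((((y · y^2) · x^(-2)) / x^5) · x)^(-1)) · ((x^3)^(-1))) · y^(-2)    [power of a product]
= ((((((y · y^2) · x^(-2)) / x^5)^(-1)) · (x^(-1))) · ((x^3)^(-1))) · y^(-2)    [power of a product]
= ((((((y · y^2) · x^(-2))^(-1)) / ((x^5)^(-1))) · (x^(-1))) · ((x^3)^(-1))) · y^(-2)    [power of a quotient]
= ((((((y · y^2)^(-1)) · ((x^(-2))^(-1))) / ((x^5)^(-1))) · (x^(-1))) · ((x^3)^(-1))) · y^(-2)    [power of a product]
= ((((((y^(-1)) · ((y^2)^(-1))) · ((x^(-2))^(-1))) / ((x^5)^(-1))) · (x^(-1))) · ((x^3)^(-1))) · y^(-2)    [power of a product]
= (((((y^(-1) · y^(-2)) · ((x^(-2))^(-1))) / ((x^5)^(-1))) · (x^(-1))) · ((x^3)^(-1))) · y^(-2)    [power of a power]
= ((((y^(-3) · ((x^(-2))^(-1))) / ((x^5)^(-1))) · (x^(-1))) · ((x^3)^(-1))) · y^(-2)    [product of powers]
= ((((y^(-3) · x^2) / ((x^5)^(-1))) · (x^(-1))) · ((x^3)^(-1))) · y^(-2)    [power of a power]
= ((((y^(-3) · x^2) / x^(-5)) · (x^(-1))) · ((x^3)^(-1))) · y^(-2)    [power of a power]
= ((((y^(-3) · x^2) / x^(-5)) · x^(-1)) · x^(-3)) · y^(-2)    [power of a power]
= x^3y^(-5)    [quotient of powers; product of powers]

x^3y^(-5)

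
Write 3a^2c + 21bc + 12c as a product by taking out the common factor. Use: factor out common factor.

3c(a^2 + 7b + 4)

3a^2c + 21bc + 12c
= 3(a^2c + 7bc + 4c)    [factor out 3]
= 3c(a^2 + 7b + 4)    [factor out c]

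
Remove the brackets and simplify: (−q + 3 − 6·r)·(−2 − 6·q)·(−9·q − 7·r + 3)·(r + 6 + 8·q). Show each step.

(−q + 3 − 6·r)·(−2 − 6·q)·(−9·q − 7·r + 3)·(r + 6 + 8·q)
= (2·q + 6·q² − 6 − 18·q + 12·r + 36·q·r)·(−9·q − 7·r + 3)·(r + 6 + 8·q)    [distributive law]
= (−16·q + 6·q² − 6 + 12·r + 36·q·r)·(−9·q − 7·r + 3)·(r + 6 + 8·q)    [combine like terms]
= (144·q² + 112·q·r − 48·q − 54·q³ − 42·q²·r + 18·q² + 54·q + 42·r − 18 − 108·q·r − 84·r² + 36·r − 324·q²·r − 252·q·r² + 108·q·r)·(r + 6 + 8·q)    [distributive law]
= (162·q² + 112·q·r + 6·q − 54·q³ − 366·q²·r + 78·r − 18 − 84·r² − 252·q·r²)·(r + 6 + 8·q)    [combine like terms]
= 162·q²·r + 972·q² + 1296·q³ + 112·q·r² + 672·q·r + 896·q²·r + 6·q·r + 36·q + 48·q² − 54·q³·r − 324·q³ − 432·q⁴ − 366·q²·r² − 2196·q²·r − 2928·q³·r + 78·r² + 468·r + 624·q·r − 18·r − 108 − 144·q − 84·r³ − 504·r² − 672·q·r² − 252·q·r³ − 1512·q·r² − 2016·q²·r²    [distributive law]
= −1138·q²·r + 1020·q² + 972·q³ − 2072·q·r² + 1302·q·r − 108·q − 2982·q³·r − 432·q⁴ − 2382·q²·r² − 426·r² + 450·r − 108 − 84·r³ − 252·q·r³    [combine like terms]

−1138·q²·r + 1020·q² + 972·q³ − 2072·q·r² + 1302·q·r − 108·q − 2982·q³·r − 432·q⁴ − 2382·q²·r² − 426·r² + 450·r − 108 − 84·r³ − 252·q·r³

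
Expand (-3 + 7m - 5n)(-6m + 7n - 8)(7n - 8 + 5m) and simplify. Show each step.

(-3 + 7m - 5n)(-6m + 7n - 8)(7n - 8 + 5m)
= (18m - 21n + 24 - 42m^2 + 49mn - 56m + 30mn - 35n^2 + 40n)(7n - 8 + 5m)    [distributive law]
= (-38m + 19n + 24 - 42m^2 + 79mn - 35n^2)(7n - 8 + 5m)    [combine like terms]
= -266mn + 304m - 190m^2 + 133n^2 - 152n + 95mn + 168n - 192 + 120m - 294m^2n + 336m^2 - 210m^3 + 553mn^2 - 632mn + 395m^2n - 245n^3 + 280n^2 - 175mn^2    [distributive law]
= -803mn + 424m + 146m^2 + 413n^2 + 16n - 192 + 101m^2n - 210m^3 + 378mn^2 - 245n^3    [combine like terms]

-803mn + 424m + 146m^2 + 413n^2 + 16n - 192 + 101m^2n - 210m^3 + 378mn^2 - 245n^3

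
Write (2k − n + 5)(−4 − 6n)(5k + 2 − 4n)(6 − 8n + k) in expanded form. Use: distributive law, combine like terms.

−356k^2 − 162k^2n − 40k^3 − 736k + 224kn + 1560kn^2 + 558k^2n^2 − 60k^3n − 648kn^3 + 488n + 472n^2 − 1072n^3 + 192n^4 − 240

(2k − n + 5)(−4 − 6n)(5k + 2 − 4n)(6 − 8n + k)
= (−8k − 12kn + 4n + 6n^2 − 20 − 30n)(5k + 2 − 4n)(6 − 8n + k)    [distributive law]
= (−8k − 12kn − 26n + 6n^2 − 20)(5k + 2 − 4n)(6 − 8n + k)    [combine like terms]
= (−40k^2 − 16k + 32kn − 60k^2n − 24kn + 48kn^2 − 130kn − 52n + 104n^2 + 30kn^2 + 12n^2 − 24n^3 − 100k − 40 + 80n)(6 − 8n + k)    [distributive law]
= (−40k^2 − 116k − 122kn − 60k^2n + 78kn^2 + 28n + 116n^2 − 24n^3 − 40)(6 − 8n + k)    [combine like terms]
= −240k^2 + 320k^2n − 40k^3 − 696k + 928kn − 116k^2 − 732kn + 976kn^2 − 122k^2n − 360k^2n + 480k^2n^2 − 60k^3n + 468kn^2 − 624kn^3 + 78k^2n^2 + 168n − 224n^2 + 28kn + 696n^2 − 928n^3 + 116kn^2 − 144n^3 + 192n^4 − 24kn^3 − 240 + 320n − 40k    [distributive law]
= −356k^2 − 162k^2n − 40k^3 − 736k + 224kn + 1560kn^2 + 558k^2n^2 − 60k^3n − 648kn^3 + 488n + 472n^2 − 1072n^3 + 192n^4 − 240    [combine like terms]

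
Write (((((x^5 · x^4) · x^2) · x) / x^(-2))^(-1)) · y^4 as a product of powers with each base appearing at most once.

x^(-14)y^4

(((((x^5 · x^4) · x^2) · x) / x^(-2))^(-1)) · y^4
= (((((x^5 · x^4) · x^2) · x)^(-1)) / ((x^(-2))^(-1))) · y^4    [power of a quotient]
= (((((x^5 · x^4) · x^2)^(-1)) · (x^(-1))) / ((x^(-2))^(-1))) · y^4    [power of a product]
= (((((x^5 · x^4)^(-1)) · ((x^2)^(-1))) · (x^(-1))) / ((x^(-2))^(-1))) · y^4    [power of a product]
= ((((((x^5)^(-1)) · ((x^4)^(-1))) · ((x^2)^(-1))) · (x^(-1))) / ((x^(-2))^(-1))) · y^4    [power of a product]
= ((((x^(-5) · ((x^4)^(-1))) · ((x^2)^(-1))) · (x^(-1))) / ((x^(-2))^(-1))) · y^4    [power of a power]
= ((((x^(-5) · x^(-4)) · ((x^2)^(-1))) · (x^(-1))) / ((x^(-2))^(-1))) · y^4    [power of a power]
= (((x^(-9) · ((x^2)^(-1))) · (x^(-1))) / ((x^(-2))^(-1))) · y^4    [product of powers]
= (((x^(-9) · x^(-2)) · (x^(-1))) / ((x^(-2))^(-1))) · y^4    [power of a power]
= ((x^(-11) · (x^(-1))) / ((x^(-2))^(-1))) · y^4    [product of powers]
= (x^(-12) / ((x^(-2))^(-1))) · y^4    [product of powers]
= (x^(-12) / x^2) · y^4    [power of a power]
= x^(-14) · y^4    [quotient of powers]
= x^(-14)y^4    [rearrange]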